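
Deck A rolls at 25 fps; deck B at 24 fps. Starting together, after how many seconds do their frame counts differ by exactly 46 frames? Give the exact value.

The gap grows by |24 − 25| = 1 frame per second.
Time for a 46-frame gap: 46 ÷ (1) = 46 s.

46 seconds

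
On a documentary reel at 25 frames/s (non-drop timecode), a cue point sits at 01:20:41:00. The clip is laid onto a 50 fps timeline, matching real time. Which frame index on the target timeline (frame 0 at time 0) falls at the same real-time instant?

frame 242050

Source frame index: (1×3600 + 20×60 + 41) × 25 + 0 = 121025.
Real time: 121025 / (25) = 4841 s.
Target frame: (4841) × (50) = 242050.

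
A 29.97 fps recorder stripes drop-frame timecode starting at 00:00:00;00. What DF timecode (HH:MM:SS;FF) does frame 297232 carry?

Ten DF minutes hold 17982 frames, so frame 297232 lies in block 16 (frames 287712–305693) with 9520 frames into that block.
The block's first minute is 1800 frames and the rest 1798 each; 9520 frames reaches minute 5, so 16 × 18 + 5 × 2 = 298 labels have been skipped so far.
Adding those back, label number 297232 + 298 = 297530 at 30 labels/s is 9917 s + 20 f = 2 h 45 min 17 s frame 20, i.e. 02:45:17;20.

02:45:17;20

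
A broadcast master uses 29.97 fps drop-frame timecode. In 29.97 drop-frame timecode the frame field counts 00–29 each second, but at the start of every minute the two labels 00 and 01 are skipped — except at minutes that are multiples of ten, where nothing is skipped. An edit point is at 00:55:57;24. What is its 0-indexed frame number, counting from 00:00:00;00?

100634

Complete 10-minute blocks: 5, each 17982 frames → 89910.
Remaining 5 whole minutes in the current block: 1800 + 4 × 1798 = 8992 frames.
Within the current minute: 57 × 30 + 24 − 2 = 1732 (labels ;00/;01 skipped at this minute). Total = 89910 + 8992 + 1732 = 100634.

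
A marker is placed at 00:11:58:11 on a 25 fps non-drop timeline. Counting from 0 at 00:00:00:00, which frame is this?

Total seconds to the label: (0 × 3600 + 11 × 60 + 58) = 718.
Frame index = 718 × 25 + 11 = 17961.

17961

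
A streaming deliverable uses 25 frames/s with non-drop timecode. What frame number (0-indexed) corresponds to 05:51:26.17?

Total seconds to the label: (5 × 3600 + 51 × 60 + 26) = 21086.
Frame index = 21086 × 25 + 17 = 527167.

frame 527167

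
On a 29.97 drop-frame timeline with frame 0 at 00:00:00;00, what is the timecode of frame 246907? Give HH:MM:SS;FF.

Each 10-minute DF block holds 10 × 60 × 30 − 9 × 2 = 17982 frames. 246907 ÷ 17982 → 13 full blocks, remainder 13141.
Within the partial block the first minute is 1800 frames and each further minute 1798, so 7 further minute boundaries passed. Total skipped labels = 18 × 13 + 2 × 7 = 248.
Non-drop label index = 246907 + 248 = 247155; at 30 labels/s that is 02:17:18:15, i.e. DF 02:17:18;15.

02:17:18;15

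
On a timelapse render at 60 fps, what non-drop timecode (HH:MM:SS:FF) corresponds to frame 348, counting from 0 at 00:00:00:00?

00:00:05:48

348 ÷ 60 = 5 full seconds, remainder 48 frames.
5 s = 0 h 0 min 5 s.
Timecode: 00:00:05:48.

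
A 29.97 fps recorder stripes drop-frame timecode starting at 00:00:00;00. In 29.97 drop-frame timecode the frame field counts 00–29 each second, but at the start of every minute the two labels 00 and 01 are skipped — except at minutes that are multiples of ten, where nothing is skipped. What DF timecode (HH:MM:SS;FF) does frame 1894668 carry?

17:33:38;24

Each 10-minute DF block holds 10 × 60 × 30 − 9 × 2 = 17982 frames. 1894668 ÷ 17982 → 105 full blocks, remainder 6558.
Within the partial block the first minute is 1800 frames and each further minute 1798, so 3 further minute boundaries passed. Total skipped labels = 18 × 105 + 2 × 3 = 1896.
Non-drop label index = 1894668 + 1896 = 1896564; at 30 labels/s that is 17:33:38:24, i.e. DF 17:33:38;24.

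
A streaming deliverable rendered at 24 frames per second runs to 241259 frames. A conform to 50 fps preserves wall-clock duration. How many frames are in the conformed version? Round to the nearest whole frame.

502623 frames

Frames at target rate = 241259 × (50) / (24) = 6031475/12 ≈ 502622.917.
Nearest whole frame: 502623.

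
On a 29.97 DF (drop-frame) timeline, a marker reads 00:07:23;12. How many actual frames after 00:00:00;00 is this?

13288

As if non-drop at 30 labels/s: (0 × 3600 + 7 × 60 + 23) × 30 + 12 = 13302.
Minute boundaries passed: 7; those not divisible by 10: 7 − 0 = 7; dropped labels = 2 × 7 = 14.
Actual frame index = 13302 − 14 = 13288.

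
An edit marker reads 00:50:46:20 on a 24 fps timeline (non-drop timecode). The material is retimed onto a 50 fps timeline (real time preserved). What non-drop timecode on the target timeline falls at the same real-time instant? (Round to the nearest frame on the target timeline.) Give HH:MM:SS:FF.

00:50:46:42

Source frame index: (0×3600 + 50×60 + 46) × 24 + 20 = 73124.
Real time: 73124 / (24) = 18281/6 s.
Target frame: (18281/6) × (50) = 457025/3 ≈ 152341.667 → 152342.
At 50 labels/s: frame 152342 → 00:50:46:42.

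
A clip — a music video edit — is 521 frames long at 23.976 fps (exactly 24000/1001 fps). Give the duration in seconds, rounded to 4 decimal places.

Running time = 521 × 1001/24000 = 521521/24000 s ≈ 21.7300 s.

21.7300 seconds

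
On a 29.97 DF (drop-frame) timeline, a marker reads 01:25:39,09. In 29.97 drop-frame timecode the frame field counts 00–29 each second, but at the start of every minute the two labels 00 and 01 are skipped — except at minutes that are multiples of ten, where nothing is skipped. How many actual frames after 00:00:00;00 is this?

Complete 10-minute blocks: 8, each 17982 frames → 143856.
Remaining 5 whole minutes in the current block: 1800 + 4 × 1798 = 8992 frames.
Within the current minute: 39 × 30 + 9 − 2 = 1177 (labels ;00/;01 skipped at this minute). Total = 143856 + 8992 + 1177 = 154025.

154025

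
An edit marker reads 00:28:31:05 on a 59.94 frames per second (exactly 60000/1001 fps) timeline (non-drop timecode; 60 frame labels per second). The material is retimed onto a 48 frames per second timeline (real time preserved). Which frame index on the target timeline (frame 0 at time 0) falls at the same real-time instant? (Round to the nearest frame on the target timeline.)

frame 82214

Source frame index: (0×3600 + 28×60 + 31) × 60 + 5 = 102665.
Real time: 102665 / (60000/1001) = 20553533/12000 s.
Target frame: (20553533/12000) × (48) = 20553533/250 ≈ 82214.132 → 82214.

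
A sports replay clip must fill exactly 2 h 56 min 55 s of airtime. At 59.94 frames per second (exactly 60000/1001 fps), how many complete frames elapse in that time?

636263 frames

2 h 56 min 55 s = 10615 s.
Frames = 10615 × 60000/1001 = 57900000/91 ≈ 636263.7363.
Complete frames: 636263.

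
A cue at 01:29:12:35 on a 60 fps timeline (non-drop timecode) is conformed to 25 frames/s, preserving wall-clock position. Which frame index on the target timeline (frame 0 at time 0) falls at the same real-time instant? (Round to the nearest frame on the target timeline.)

Source frame index: (1×3600 + 29×60 + 12) × 60 + 35 = 321155.
Real time: 321155 / (60) = 64231/12 s.
Target frame: (64231/12) × (25) = 1605775/12 ≈ 133814.583 → 133815.

frame 133815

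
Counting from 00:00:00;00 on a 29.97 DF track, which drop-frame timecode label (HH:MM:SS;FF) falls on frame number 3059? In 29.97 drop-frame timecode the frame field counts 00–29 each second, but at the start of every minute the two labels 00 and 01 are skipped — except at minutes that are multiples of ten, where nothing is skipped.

00:01:42;01

Each 10-minute DF block holds 10 × 60 × 30 − 9 × 2 = 17982 frames. 3059 ÷ 17982 → 0 full blocks, remainder 3059.
Within the partial block the first minute is 1800 frames and each further minute 1798, so 1 further minute boundary passed. Total skipped labels = 18 × 0 + 2 × 1 = 2.
Non-drop label index = 3059 + 2 = 3061; at 30 labels/s that is 00:01:42:01, i.e. DF 00:01:42;01.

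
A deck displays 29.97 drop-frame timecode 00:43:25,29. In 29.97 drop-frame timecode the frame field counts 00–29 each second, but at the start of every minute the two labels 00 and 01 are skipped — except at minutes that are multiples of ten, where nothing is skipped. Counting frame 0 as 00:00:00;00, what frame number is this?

Complete 10-minute blocks: 4, each 17982 frames → 71928.
Remaining 3 whole minutes in the current block: 1800 + 2 × 1798 = 5396 frames.
Within the current minute: 25 × 30 + 29 − 2 = 777 (labels ;00/;01 skipped at this minute). Total = 71928 + 5396 + 777 = 78101.

78101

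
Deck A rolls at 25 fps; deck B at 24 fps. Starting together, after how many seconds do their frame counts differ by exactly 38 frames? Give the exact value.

38 seconds

The gap grows by |24 − 25| = 1 frame per second.
Time for a 38-frame gap: 38 ÷ (1) = 38 s.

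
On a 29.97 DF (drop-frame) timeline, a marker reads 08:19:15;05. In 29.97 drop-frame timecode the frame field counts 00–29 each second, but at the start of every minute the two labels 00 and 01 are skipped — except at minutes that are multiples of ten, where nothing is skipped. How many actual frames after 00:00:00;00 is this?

897755

As if non-drop at 30 labels/s: (8 × 3600 + 19 × 60 + 15) × 30 + 5 = 898655.
Minute boundaries passed: 499; those not divisible by 10: 499 − 49 = 450; dropped labels = 2 × 450 = 900.
Actual frame index = 898655 − 900 = 897755.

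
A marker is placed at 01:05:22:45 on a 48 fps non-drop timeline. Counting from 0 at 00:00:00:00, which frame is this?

Total seconds to the label: (1 × 3600 + 5 × 60 + 22) = 3922.
Frame index = 3922 × 48 + 45 = 188301.

188301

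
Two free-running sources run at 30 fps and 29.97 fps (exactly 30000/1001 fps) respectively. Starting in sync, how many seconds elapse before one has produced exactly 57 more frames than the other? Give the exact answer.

The gap grows by |30000/1001 − 30| = 30/1001 frames per second.
Time for a 57-frame gap: 57 ÷ (30/1001) = 1901.9 s.

1901.9 seconds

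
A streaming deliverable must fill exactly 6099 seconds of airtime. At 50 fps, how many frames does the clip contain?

Frames = 6099 × 50 = 304950.

304950 frames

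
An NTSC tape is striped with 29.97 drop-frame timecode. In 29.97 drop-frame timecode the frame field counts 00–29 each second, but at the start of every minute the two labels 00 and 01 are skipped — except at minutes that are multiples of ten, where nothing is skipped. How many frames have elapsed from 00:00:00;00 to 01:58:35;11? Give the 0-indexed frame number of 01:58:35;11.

As if non-drop at 30 labels/s: (1 × 3600 + 58 × 60 + 35) × 30 + 11 = 213461.
Minute boundaries passed: 118; those not divisible by 10: 118 − 11 = 107; dropped labels = 2 × 107 = 214.
Actual frame index = 213461 − 214 = 213247.

213247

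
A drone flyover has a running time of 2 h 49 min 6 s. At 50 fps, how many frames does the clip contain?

2 h 49 min 6 s = 10146 s.
Frames = 10146 × 50 = 507300.

507300 frames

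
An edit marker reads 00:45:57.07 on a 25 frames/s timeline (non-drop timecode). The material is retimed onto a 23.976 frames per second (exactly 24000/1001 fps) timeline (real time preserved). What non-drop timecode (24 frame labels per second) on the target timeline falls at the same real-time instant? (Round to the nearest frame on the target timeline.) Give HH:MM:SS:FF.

Source frame index: (0×3600 + 45×60 + 57) × 25 + 7 = 68932.
Real time: 68932 / (25) = 68932/25 s.
Target frame: (68932/25) × (24000/1001) = 66174720/1001 ≈ 66108.611 → 66109.
At 24 labels/s: frame 66109 → 00:45:54:13.

00:45:54:13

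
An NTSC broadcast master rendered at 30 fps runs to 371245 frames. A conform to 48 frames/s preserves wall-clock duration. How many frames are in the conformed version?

593992 frames

Target frames = source frames × (target rate / source rate) = 371245 × (48)/(30) = 371245 × 8/5 = 593992.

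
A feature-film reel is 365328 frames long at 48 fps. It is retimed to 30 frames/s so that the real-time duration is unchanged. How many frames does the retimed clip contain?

Target frames = source frames × (target rate / source rate) = 365328 × (30)/(48) = 365328 × 5/8 = 228330.

228330 frames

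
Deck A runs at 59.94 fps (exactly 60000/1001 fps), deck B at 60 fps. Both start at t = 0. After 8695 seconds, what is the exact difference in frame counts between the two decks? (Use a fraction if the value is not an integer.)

A emits 60000/1001 × 8695 = 521700000/1001 frames; B emits 60 × 8695 = 521700.
Difference = 521700/1001 frames (≈ 521.1788); B is ahead of A.

521700/1001 frames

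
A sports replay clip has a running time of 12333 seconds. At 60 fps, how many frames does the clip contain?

Frames = 12333 × 60 = 739980.

739980 frames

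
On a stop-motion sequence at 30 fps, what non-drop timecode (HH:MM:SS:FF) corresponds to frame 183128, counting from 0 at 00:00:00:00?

183128 ÷ 30 = 6104 full seconds, remainder 8 frames.
6104 s = 1 h 41 min 44 s.
Timecode: 01:41:44:08.

01:41:44:08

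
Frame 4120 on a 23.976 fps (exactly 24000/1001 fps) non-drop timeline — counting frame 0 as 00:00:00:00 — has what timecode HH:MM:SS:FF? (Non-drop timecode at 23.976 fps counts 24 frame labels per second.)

4120 ÷ 24 = 171 full seconds, remainder 16 frames.
171 s = 0 h 2 min 51 s.
Timecode: 00:02:51:16.

00:02:51:16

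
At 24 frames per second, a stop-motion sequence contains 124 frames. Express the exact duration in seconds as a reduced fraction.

31/6 seconds

Running time = 124 ÷ (24) = 124 × 1/24 = 31/6 s.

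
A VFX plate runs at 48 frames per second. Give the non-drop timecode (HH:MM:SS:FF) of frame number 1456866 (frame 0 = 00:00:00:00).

1456866 ÷ 48 = 30351 full seconds, remainder 18 frames.
30351 s = 8 h 25 min 51 s.
Timecode: 08:25:51:18.

08:25:51:18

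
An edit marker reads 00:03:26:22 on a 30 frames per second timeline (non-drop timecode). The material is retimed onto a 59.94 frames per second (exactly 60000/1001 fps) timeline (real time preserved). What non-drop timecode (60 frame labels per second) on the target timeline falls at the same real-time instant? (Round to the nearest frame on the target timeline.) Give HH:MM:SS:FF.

Source frame index: (0×3600 + 3×60 + 26) × 30 + 22 = 6202.
Real time: 6202 / (30) = 3101/15 s.
Target frame: (3101/15) × (60000/1001) = 1772000/143 ≈ 12391.608 → 12392.
At 60 labels/s: frame 12392 → 00:03:26:32.

00:03:26:32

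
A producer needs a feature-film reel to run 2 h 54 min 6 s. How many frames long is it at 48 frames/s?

2 h 54 min 6 s = 10446 s.
Frames = 10446 × 48 = 501408.

501408 frames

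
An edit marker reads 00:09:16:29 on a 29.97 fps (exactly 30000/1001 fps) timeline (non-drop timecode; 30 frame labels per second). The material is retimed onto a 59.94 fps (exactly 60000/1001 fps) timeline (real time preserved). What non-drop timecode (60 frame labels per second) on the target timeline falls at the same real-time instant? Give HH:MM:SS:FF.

Source frame index: (0×3600 + 9×60 + 16) × 30 + 29 = 16709.
Real time: 16709 / (30000/1001) = 16725709/30000 s.
Target frame: (16725709/30000) × (60000/1001) = 33418.
At 60 labels/s: frame 33418 → 00:09:16:58.

00:09:16:58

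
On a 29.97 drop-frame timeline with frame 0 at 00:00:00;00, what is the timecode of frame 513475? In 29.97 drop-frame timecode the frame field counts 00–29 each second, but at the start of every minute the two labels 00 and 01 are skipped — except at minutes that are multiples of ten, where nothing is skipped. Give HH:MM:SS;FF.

Each 10-minute DF block holds 10 × 60 × 30 − 9 × 2 = 17982 frames. 513475 ÷ 17982 → 28 full blocks, remainder 9979.
Within the partial block the first minute is 1800 frames and each further minute 1798, so 5 further minute boundaries passed. Total skipped labels = 18 × 28 + 2 × 5 = 514.
Non-drop label index = 513475 + 514 = 513989; at 30 labels/s that is 04:45:32:29, i.e. DF 04:45:32;29.

04:45:32;29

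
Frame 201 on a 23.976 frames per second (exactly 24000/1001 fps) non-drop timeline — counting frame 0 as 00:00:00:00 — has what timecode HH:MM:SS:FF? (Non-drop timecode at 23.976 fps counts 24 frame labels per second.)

00:00:08:09

201 ÷ 24 = 8 full seconds, remainder 9 frames.
8 s = 0 h 0 min 8 s.
Timecode: 00:00:08:09.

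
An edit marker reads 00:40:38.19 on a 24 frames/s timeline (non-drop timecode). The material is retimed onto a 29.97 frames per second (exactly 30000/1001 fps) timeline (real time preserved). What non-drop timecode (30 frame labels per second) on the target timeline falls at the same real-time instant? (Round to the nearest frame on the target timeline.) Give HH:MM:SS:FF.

00:40:36:11

Source frame index: (0×3600 + 40×60 + 38) × 24 + 19 = 58531.
Real time: 58531 / (24) = 58531/24 s.
Target frame: (58531/24) × (30000/1001) = 6651250/91 ≈ 73090.659 → 73091.
At 30 labels/s: frame 73091 → 00:40:36:11.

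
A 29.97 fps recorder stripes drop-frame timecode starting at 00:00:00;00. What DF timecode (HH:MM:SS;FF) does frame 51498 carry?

Each 10-minute DF block holds 10 × 60 × 30 − 9 × 2 = 17982 frames. 51498 ÷ 17982 → 2 full blocks, remainder 15534.
Within the partial block the first minute is 1800 frames and each further minute 1798, so 8 further minute boundaries passed. Total skipped labels = 18 × 2 + 2 × 8 = 52.
Non-drop label index = 51498 + 52 = 51550; at 30 labels/s that is 00:28:38:10, i.e. DF 00:28:38;10.

00:28:38;10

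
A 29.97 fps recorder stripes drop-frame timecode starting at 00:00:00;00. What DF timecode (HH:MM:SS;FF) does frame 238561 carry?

Ten DF minutes hold 17982 frames, so frame 238561 lies in block 13 (frames 233766–251747) with 4795 frames into that block.
The block's first minute is 1800 frames and the rest 1798 each; 4795 frames reaches minute 2, so 13 × 18 + 2 × 2 = 238 labels have been skipped so far.
Adding those back, label number 238561 + 238 = 238799 at 30 labels/s is 7959 s + 29 f = 2 h 12 min 39 s frame 29, i.e. 02:12:39;29.

02:12:39;29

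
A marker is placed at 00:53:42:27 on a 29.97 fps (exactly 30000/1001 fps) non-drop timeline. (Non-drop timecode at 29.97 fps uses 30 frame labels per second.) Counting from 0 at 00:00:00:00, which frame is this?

Total seconds to the label: (0 × 3600 + 53 × 60 + 42) = 3222.
Frame index = 3222 × 30 + 27 = 96687.

96687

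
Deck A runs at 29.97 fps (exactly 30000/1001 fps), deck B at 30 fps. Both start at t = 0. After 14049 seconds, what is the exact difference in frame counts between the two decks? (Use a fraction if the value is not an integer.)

60210/143 frames

A emits 30000/1001 × 14049 = 60210000/143 frames; B emits 30 × 14049 = 421470.
Difference = 60210/143 frames (≈ 421.0490); B is ahead of A.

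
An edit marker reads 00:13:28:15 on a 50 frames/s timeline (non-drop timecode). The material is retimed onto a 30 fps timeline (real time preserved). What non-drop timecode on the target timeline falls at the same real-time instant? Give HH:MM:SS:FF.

00:13:28:09

Source frame index: (0×3600 + 13×60 + 28) × 50 + 15 = 40415.
Real time: 40415 / (50) = 8083/10 s.
Target frame: (8083/10) × (30) = 24249.
At 30 labels/s: frame 24249 → 00:13:28:09.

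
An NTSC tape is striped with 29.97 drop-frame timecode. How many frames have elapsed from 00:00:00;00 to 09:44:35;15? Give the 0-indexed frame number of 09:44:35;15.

Complete 10-minute blocks: 58, each 17982 frames → 1042956.
Remaining 4 whole minutes in the current block: 1800 + 3 × 1798 = 7194 frames.
Within the current minute: 35 × 30 + 15 − 2 = 1063 (labels ;00/;01 skipped at this minute). Total = 1042956 + 7194 + 1063 = 1051213.

1051213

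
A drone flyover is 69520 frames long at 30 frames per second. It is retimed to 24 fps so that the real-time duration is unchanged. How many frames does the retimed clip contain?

Target frames = source frames × (target rate / source rate) = 69520 × (24)/(30) = 69520 × 4/5 = 55616.

55616 frames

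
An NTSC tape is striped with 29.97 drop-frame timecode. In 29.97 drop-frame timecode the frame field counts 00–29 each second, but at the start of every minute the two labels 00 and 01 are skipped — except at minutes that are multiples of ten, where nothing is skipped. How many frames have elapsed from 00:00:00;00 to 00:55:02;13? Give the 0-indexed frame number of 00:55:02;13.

As if non-drop at 30 labels/s: (0 × 3600 + 55 × 60 + 2) × 30 + 13 = 99073.
Minute boundaries passed: 55; those not divisible by 10: 55 − 5 = 50; dropped labels = 2 × 50 = 100.
Actual frame index = 99073 − 100 = 98973.

98973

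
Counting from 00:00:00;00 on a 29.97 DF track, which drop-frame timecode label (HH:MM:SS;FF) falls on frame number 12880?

Each 10-minute DF block holds 10 × 60 × 30 − 9 × 2 = 17982 frames. 12880 ÷ 17982 → 0 full blocks, remainder 12880.
Within the partial block the first minute is 1800 frames and each further minute 1798, so 7 further minute boundaries passed. Total skipped labels = 18 × 0 + 2 × 7 = 14.
Non-drop label index = 12880 + 14 = 12894; at 30 labels/s that is 00:07:09:24, i.e. DF 00:07:09;24.

00:07:09;24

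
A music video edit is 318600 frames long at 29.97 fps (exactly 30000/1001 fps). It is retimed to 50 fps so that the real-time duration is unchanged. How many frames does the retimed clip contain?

531531 frames

Target frames = source frames × (target rate / source rate) = 318600 × (50)/(30000/1001) = 318600 × 1001/600 = 531531.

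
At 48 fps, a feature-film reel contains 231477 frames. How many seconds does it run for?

Running time = 231477 / (48) = 4822.4375 s.

4822.4375 seconds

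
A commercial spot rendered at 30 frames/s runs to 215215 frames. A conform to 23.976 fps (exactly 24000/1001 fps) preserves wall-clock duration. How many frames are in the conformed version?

Target frames = source frames × (target rate / source rate) = 215215 × (24000/1001)/(30) = 215215 × 800/1001 = 172000.

172000 frames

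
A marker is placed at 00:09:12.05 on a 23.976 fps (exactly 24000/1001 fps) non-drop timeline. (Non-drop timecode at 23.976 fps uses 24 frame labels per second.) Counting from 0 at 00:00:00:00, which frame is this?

Total seconds to the label: (0 × 3600 + 9 × 60 + 12) = 552.
Frame index = 552 × 24 + 5 = 13253.

13253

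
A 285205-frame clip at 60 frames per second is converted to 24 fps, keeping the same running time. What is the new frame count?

114082 frames

Target frames = source frames × (target rate / source rate) = 285205 × (24)/(60) = 285205 × 2/5 = 114082.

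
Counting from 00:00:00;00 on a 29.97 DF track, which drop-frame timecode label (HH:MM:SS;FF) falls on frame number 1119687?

Each 10-minute DF block holds 10 × 60 × 30 − 9 × 2 = 17982 frames. 1119687 ÷ 17982 → 62 full blocks, remainder 4803.
Within the partial block the first minute is 1800 frames and each further minute 1798, so 2 further minute boundaries passed. Total skipped labels = 18 × 62 + 2 × 2 = 1120.
Non-drop label index = 1119687 + 1120 = 1120807; at 30 labels/s that is 10:22:40:07, i.e. DF 10:22:40;07.

10:22:40;07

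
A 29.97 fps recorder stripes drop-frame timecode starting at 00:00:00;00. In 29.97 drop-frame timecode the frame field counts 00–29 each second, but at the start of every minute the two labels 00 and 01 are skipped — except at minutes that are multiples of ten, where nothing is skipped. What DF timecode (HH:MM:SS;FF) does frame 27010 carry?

Each 10-minute DF block holds 10 × 60 × 30 − 9 × 2 = 17982 frames. 27010 ÷ 17982 → 1 full block, remainder 9028.
Within the partial block the first minute is 1800 frames and each further minute 1798, so 5 further minute boundaries passed. Total skipped labels = 18 × 1 + 2 × 5 = 28.
Non-drop label index = 27010 + 28 = 27038; at 30 labels/s that is 00:15:01:08, i.e. DF 00:15:01;08.

00:15:01;08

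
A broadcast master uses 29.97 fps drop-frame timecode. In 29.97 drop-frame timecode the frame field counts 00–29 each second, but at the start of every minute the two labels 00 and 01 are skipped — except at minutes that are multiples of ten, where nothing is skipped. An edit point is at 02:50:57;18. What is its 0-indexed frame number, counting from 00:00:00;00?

307422

As if non-drop at 30 labels/s: (2 × 3600 + 50 × 60 + 57) × 30 + 18 = 307728.
Minute boundaries passed: 170; those not divisible by 10: 170 − 17 = 153; dropped labels = 2 × 153 = 306.
Actual frame index = 307728 − 306 = 307422.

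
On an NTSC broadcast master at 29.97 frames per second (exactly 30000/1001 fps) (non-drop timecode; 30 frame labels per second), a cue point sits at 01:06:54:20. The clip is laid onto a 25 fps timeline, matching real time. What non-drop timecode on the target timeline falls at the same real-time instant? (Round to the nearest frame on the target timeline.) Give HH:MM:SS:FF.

Source frame index: (1×3600 + 6×60 + 54) × 30 + 20 = 120440.
Real time: 120440 / (30000/1001) = 3014011/750 s.
Target frame: (3014011/750) × (25) = 3014011/30 ≈ 100467.033 → 100467.
At 25 labels/s: frame 100467 → 01:06:58:17.

01:06:58:17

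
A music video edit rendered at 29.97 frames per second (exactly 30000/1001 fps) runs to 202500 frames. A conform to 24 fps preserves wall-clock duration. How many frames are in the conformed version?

Target frames = source frames × (target rate / source rate) = 202500 × (24)/(30000/1001) = 202500 × 1001/1250 = 162162.

162162 frames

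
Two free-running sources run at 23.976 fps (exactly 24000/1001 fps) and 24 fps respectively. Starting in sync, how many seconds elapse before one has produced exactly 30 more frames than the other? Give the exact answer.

The gap grows by |24 − 24000/1001| = 24/1001 frames per second.
Time for a 30-frame gap: 30 ÷ (24/1001) = 1251.25 s.

1251.25 seconds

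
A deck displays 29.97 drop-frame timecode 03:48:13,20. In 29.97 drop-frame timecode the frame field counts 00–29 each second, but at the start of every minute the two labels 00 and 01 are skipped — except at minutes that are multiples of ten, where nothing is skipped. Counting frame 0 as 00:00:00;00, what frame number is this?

410398

As if non-drop at 30 labels/s: (3 × 3600 + 48 × 60 + 13) × 30 + 20 = 410810.
Minute boundaries passed: 228; those not divisible by 10: 228 − 22 = 206; dropped labels = 2 × 206 = 412.
Actual frame index = 410810 − 412 = 410398.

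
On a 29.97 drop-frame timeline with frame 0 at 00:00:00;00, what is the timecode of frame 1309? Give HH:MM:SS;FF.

Each 10-minute DF block holds 10 × 60 × 30 − 9 × 2 = 17982 frames. 1309 ÷ 17982 → 0 full blocks, remainder 1309.
Within the partial block the first minute is 1800 frames and each further minute 1798, so 0 further minute boundaries passed. Total skipped labels = 18 × 0 + 2 × 0 = 0.
Non-drop label index = 1309 + 0 = 1309; at 30 labels/s that is 00:00:43:19, i.e. DF 00:00:43;19.

00:00:43;19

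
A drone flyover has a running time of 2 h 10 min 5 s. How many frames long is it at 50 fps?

2 h 10 min 5 s = 7805 s.
Frames = 7805 × 50 = 390250.

390250 frames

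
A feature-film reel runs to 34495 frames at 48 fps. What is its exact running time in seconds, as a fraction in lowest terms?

34495/48 seconds

Running time = 34495 ÷ (48) = 34495 × 1/48 = 34495/48 s.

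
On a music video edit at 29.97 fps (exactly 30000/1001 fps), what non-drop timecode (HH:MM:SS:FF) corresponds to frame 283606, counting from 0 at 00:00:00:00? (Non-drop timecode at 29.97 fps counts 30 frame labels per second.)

283606 ÷ 30 = 9453 full seconds, remainder 16 frames.
9453 s = 2 h 37 min 33 s.
Timecode: 02:37:33:16.

02:37:33:16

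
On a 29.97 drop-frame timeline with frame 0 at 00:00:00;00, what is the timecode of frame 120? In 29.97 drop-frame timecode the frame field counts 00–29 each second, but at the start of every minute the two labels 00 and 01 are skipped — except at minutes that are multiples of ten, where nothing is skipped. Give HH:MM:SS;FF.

Each 10-minute DF block holds 10 × 60 × 30 − 9 × 2 = 17982 frames. 120 ÷ 17982 → 0 full blocks, remainder 120.
Within the partial block the first minute is 1800 frames and each further minute 1798, so 0 further minute boundaries passed. Total skipped labels = 18 × 0 + 2 × 0 = 0.
Non-drop label index = 120 + 0 = 120; at 30 labels/s that is 00:00:04:00, i.e. DF 00:00:04;00.

00:00:04;00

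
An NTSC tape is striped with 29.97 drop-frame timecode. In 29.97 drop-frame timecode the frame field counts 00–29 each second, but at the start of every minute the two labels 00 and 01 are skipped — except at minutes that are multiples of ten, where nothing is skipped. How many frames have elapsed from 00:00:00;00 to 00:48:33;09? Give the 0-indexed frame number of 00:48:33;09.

87311

As if non-drop at 30 labels/s: (0 × 3600 + 48 × 60 + 33) × 30 + 9 = 87399.
Minute boundaries passed: 48; those not divisible by 10: 48 − 4 = 44; dropped labels = 2 × 44 = 88.
Actual frame index = 87399 − 88 = 87311.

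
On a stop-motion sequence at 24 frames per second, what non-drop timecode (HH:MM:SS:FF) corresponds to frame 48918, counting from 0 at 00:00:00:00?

00:33:58:06

48918 ÷ 24 = 2038 full seconds, remainder 6 frames.
2038 s = 0 h 33 min 58 s.
Timecode: 00:33:58:06.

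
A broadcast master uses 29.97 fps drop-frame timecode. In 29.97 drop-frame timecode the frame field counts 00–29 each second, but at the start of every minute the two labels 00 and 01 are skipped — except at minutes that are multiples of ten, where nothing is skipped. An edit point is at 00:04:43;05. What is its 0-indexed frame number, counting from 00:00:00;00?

As if non-drop at 30 labels/s: (0 × 3600 + 4 × 60 + 43) × 30 + 5 = 8495.
Minute boundaries passed: 4; those not divisible by 10: 4 − 0 = 4; dropped labels = 2 × 4 = 8.
Actual frame index = 8495 − 8 = 8487.

8487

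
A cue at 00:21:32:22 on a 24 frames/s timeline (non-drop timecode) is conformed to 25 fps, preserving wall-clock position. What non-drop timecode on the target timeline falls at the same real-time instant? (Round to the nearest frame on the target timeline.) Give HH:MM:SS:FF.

00:21:32:23

Source frame index: (0×3600 + 21×60 + 32) × 24 + 22 = 31030.
Real time: 31030 / (24) = 15515/12 s.
Target frame: (15515/12) × (25) = 387875/12 ≈ 32322.917 → 32323.
At 25 labels/s: frame 32323 → 00:21:32:23.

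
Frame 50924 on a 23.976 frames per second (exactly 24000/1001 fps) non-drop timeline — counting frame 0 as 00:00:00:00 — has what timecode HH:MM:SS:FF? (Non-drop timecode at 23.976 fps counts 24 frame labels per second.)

00:35:21:20

50924 ÷ 24 = 2121 full seconds, remainder 20 frames.
2121 s = 0 h 35 min 21 s.
Timecode: 00:35:21:20.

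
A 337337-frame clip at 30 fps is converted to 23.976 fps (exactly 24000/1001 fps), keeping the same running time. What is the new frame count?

Target frames = source frames × (target rate / source rate) = 337337 × (24000/1001)/(30) = 337337 × 800/1001 = 269600.

269600 frames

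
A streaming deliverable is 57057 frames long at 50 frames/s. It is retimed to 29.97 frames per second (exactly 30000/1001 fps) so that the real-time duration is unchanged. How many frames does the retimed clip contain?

Target frames = source frames × (target rate / source rate) = 57057 × (30000/1001)/(50) = 57057 × 600/1001 = 34200.

34200 frames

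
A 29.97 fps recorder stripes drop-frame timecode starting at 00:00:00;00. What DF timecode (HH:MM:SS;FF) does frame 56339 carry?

Ten DF minutes hold 17982 frames, so frame 56339 lies in block 3 (frames 53946–71927) with 2393 frames into that block.
The block's first minute is 1800 frames and the rest 1798 each; 2393 frames reaches minute 1, so 3 × 18 + 1 × 2 = 56 labels have been skipped so far.
Adding those back, label number 56339 + 56 = 56395 at 30 labels/s is 1879 s + 25 f = 0 h 31 min 19 s frame 25, i.e. 00:31:19;25.

00:31:19;25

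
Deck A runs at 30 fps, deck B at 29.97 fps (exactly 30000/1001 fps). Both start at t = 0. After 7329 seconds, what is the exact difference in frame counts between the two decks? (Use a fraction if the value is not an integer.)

31410/143 frames

A emits 30 × 7329 = 219870 frames; B emits 30000/1001 × 7329 = 31410000/143.
Difference = 31410/143 frames (≈ 219.6503); B is behind A.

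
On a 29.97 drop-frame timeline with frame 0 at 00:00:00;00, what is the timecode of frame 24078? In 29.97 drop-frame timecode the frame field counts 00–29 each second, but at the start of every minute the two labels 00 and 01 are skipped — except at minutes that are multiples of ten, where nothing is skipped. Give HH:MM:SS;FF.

Each 10-minute DF block holds 10 × 60 × 30 − 9 × 2 = 17982 frames. 24078 ÷ 17982 → 1 full block, remainder 6096.
Within the partial block the first minute is 1800 frames and each further minute 1798, so 3 further minute boundaries passed. Total skipped labels = 18 × 1 + 2 × 3 = 24.
Non-drop label index = 24078 + 24 = 24102; at 30 labels/s that is 00:13:23:12, i.e. DF 00:13:23;12.

00:13:23;12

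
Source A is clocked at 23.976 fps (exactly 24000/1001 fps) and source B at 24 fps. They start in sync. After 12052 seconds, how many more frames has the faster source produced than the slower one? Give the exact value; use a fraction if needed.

A emits 24000/1001 × 12052 = 289248000/1001 frames; B emits 24 × 12052 = 289248.
Difference = 289248/1001 frames (≈ 288.9590); B is ahead of A.

289248/1001 frames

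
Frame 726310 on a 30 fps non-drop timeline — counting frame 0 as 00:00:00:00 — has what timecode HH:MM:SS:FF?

726310 ÷ 30 = 24210 full seconds, remainder 10 frames.
24210 s = 6 h 43 min 30 s.
Timecode: 06:43:30:10.

06:43:30:10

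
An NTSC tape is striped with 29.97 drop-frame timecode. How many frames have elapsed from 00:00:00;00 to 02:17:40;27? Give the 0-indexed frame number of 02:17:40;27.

247579

Complete 10-minute blocks: 13, each 17982 frames → 233766.
Remaining 7 whole minutes in the current block: 1800 + 6 × 1798 = 12588 frames.
Within the current minute: 40 × 30 + 27 − 2 = 1225 (labels ;00/;01 skipped at this minute). Total = 233766 + 12588 + 1225 = 247579.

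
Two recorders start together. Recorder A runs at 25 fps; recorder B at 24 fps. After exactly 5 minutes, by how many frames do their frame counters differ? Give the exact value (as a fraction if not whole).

300 frames

5 min = 300 s.
A emits 25 × 300 = 7500 frames; B emits 24 × 300 = 7200.
Difference = 300 frames; B is behind A.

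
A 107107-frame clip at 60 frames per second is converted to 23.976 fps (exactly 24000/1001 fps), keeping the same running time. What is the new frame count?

Target frames = source frames × (target rate / source rate) = 107107 × (24000/1001)/(60) = 107107 × 400/1001 = 42800.

42800 frames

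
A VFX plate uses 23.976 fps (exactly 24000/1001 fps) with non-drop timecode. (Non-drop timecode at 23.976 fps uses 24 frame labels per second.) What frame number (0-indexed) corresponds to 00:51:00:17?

Total seconds to the label: (0 × 3600 + 51 × 60 + 0) = 3060.
Frame index = 3060 × 24 + 17 = 73457.

73457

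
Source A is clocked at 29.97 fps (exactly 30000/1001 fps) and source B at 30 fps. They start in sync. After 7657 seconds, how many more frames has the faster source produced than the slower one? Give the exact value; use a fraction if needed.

A emits 30000/1001 × 7657 = 17670000/77 frames; B emits 30 × 7657 = 229710.
Difference = 17670/77 frames (≈ 229.4805); B is ahead of A.

17670/77 frames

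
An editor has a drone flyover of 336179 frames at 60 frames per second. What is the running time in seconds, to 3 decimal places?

Running time = 336179 × 1/60 = 336179/60 s ≈ 5602.983 s.

5602.983 seconds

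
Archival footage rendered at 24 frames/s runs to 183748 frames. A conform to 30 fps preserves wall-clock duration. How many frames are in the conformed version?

229685 frames

Target frames = source frames × (target rate / source rate) = 183748 × (30)/(24) = 183748 × 5/4 = 229685.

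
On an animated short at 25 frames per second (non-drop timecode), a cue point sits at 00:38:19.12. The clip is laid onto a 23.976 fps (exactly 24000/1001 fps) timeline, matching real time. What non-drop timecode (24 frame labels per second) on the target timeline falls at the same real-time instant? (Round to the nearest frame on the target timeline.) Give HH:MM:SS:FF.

Source frame index: (0×3600 + 38×60 + 19) × 25 + 12 = 57487.
Real time: 57487 / (25) = 57487/25 s.
Target frame: (57487/25) × (24000/1001) = 55187520/1001 ≈ 55132.388 → 55132.
At 24 labels/s: frame 55132 → 00:38:17:04.

00:38:17:04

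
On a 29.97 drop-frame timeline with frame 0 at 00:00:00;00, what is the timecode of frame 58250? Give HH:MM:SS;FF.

Ten DF minutes hold 17982 frames, so frame 58250 lies in block 3 (frames 53946–71927) with 4304 frames into that block.
The block's first minute is 1800 frames and the rest 1798 each; 4304 frames reaches minute 2, so 3 × 18 + 2 × 2 = 58 labels have been skipped so far.
Adding those back, label number 58250 + 58 = 58308 at 30 labels/s is 1943 s + 18 f = 0 h 32 min 23 s frame 18, i.e. 00:32:23;18.

00:32:23;18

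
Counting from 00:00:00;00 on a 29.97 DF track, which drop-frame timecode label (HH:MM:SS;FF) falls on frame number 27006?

Ten DF minutes hold 17982 frames, so frame 27006 lies in block 1 (frames 17982–35963) with 9024 frames into that block.
The block's first minute is 1800 frames and the rest 1798 each; 9024 frames reaches minute 5, so 1 × 18 + 5 × 2 = 28 labels have been skipped so far.
Adding those back, label number 27006 + 28 = 27034 at 30 labels/s is 901 s + 4 f = 0 h 15 min 1 s frame 4, i.e. 00:15:01;04.

00:15:01;04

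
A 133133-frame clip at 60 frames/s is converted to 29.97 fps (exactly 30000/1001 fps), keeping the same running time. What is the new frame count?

66500 frames

Target frames = source frames × (target rate / source rate) = 133133 × (30000/1001)/(60) = 133133 × 500/1001 = 66500.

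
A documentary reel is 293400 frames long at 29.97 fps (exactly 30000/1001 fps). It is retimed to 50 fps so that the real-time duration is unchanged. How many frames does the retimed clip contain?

489489 frames

Target frames = source frames × (target rate / source rate) = 293400 × (50)/(30000/1001) = 293400 × 1001/600 = 489489.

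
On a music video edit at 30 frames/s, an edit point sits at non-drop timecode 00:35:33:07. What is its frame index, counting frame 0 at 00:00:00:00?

frame 63997

Total seconds to the label: (0 × 3600 + 35 × 60 + 33) = 2133.
Frame index = 2133 × 30 + 7 = 63997.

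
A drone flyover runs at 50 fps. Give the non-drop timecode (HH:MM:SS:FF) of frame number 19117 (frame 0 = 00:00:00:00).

00:06:22:17

19117 ÷ 50 = 382 full seconds, remainder 17 frames.
382 s = 0 h 6 min 22 s.
Timecode: 00:06:22:17.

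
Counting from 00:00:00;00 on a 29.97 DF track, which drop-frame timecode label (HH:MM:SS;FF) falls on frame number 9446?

Ten DF minutes hold 17982 frames, so frame 9446 lies in block 0 (frames 0–17981) with 9446 frames into that block.
The block's first minute is 1800 frames and the rest 1798 each; 9446 frames reaches minute 5, so 0 × 18 + 5 × 2 = 10 labels have been skipped so far.
Adding those back, label number 9446 + 10 = 9456 at 30 labels/s is 315 s + 6 f = 0 h 5 min 15 s frame 6, i.e. 00:05:15;06.

00:05:15;06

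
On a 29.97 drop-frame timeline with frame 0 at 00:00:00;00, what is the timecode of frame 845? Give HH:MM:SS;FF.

Each 10-minute DF block holds 10 × 60 × 30 − 9 × 2 = 17982 frames. 845 ÷ 17982 → 0 full blocks, remainder 845.
Within the partial block the first minute is 1800 frames and each further minute 1798, so 0 further minute boundaries passed. Total skipped labels = 18 × 0 + 2 × 0 = 0.
Non-drop label index = 845 + 0 = 845; at 30 labels/s that is 00:00:28:05, i.e. DF 00:00:28;05.

00:00:28;05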